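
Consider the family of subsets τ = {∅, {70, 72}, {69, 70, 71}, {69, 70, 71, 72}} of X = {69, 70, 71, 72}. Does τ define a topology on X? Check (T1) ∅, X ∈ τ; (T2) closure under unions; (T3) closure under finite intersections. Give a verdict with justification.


τ is NOT a topology on X.

Axiom (T1): ∅ ∈ τ? Yes; X ∈ τ? Yes.
Axiom (T2/T3): check pairwise unions and intersections of members of τ.
Counterexample for (T3): {70, 72} ∩ {69, 70, 71} = {70} ∉ τ. Therefore τ is NOT a topology.


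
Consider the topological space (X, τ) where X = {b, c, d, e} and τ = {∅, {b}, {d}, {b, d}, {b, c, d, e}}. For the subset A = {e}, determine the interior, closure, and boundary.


int(A) = ∅, cl(A) = {c, e}, ∂A = {c, e}.

Closed sets in (X, τ) are complements of opens:
  closed(X, τ) = {∅, {c, e}, {b, c, e}, {c, d, e}, {b, c, d, e}}.
int(A) = ⋃ {U ∈ τ : U ⊆ A}. Opens contained in A: ∅.
Taking the union of these: int(A) = ∅.
cl(A) = ⋂ {C closed : A ⊆ C}. Closed sets containing A: {c, e}, {b, c, e}, {c, d, e}, {b, c, d, e}.
Intersecting these: cl(A) = {c, e}.
∂A = cl(A) ∖ int(A) = {c, e} ∖ ∅ = {c, e}.


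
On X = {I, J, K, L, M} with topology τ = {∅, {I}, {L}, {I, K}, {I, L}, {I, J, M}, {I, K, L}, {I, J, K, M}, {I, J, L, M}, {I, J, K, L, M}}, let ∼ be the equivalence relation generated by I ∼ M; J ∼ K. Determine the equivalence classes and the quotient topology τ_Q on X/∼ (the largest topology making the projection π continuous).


X/∼ = {[I=M], [J=K], [L]}; |τ_Q| = 4.

Equivalence classes: [I=M], [J=K], [L].
Quotient map π: X → X/∼ sends I ↦ [I=M], J ↦ [J=K], K ↦ [J=K], L ↦ [L], M ↦ [I=M].
For each subset V ⊆ X/∼, compute π^{-1}(V) ⊆ X and check whether π^{-1}(V) ∈ τ. V is open in τ_Q iff π^{-1}(V) ∈ τ.
  V = {}: π^{-1}(V) = ∅ ∈ τ ✓.
  V = {[I=M]}: π^{-1}(V) = {I, M} ∉ τ ✗.
  V = {[J=K]}: π^{-1}(V) = {J, K} ∉ τ ✗.
  V = {[I=M], [J=K]}: π^{-1}(V) = {I, J, K, M} ∈ τ ✓.
  V = {[L]}: π^{-1}(V) = {L} ∈ τ ✓.
  V = {[I=M], [L]}: π^{-1}(V) = {I, L, M} ∉ τ ✗.
  V = {[J=K], [L]}: π^{-1}(V) = {J, K, L} ∉ τ ✗.
  V = {[I=M], [J=K], [L]}: π^{-1}(V) = {I, J, K, L, M} ∈ τ ✓.
Open sets in the quotient: τ_Q = {{}, {[I=M], [J=K]}, {[L]}, {[I=M], [J=K], [L]}} (4 elements).


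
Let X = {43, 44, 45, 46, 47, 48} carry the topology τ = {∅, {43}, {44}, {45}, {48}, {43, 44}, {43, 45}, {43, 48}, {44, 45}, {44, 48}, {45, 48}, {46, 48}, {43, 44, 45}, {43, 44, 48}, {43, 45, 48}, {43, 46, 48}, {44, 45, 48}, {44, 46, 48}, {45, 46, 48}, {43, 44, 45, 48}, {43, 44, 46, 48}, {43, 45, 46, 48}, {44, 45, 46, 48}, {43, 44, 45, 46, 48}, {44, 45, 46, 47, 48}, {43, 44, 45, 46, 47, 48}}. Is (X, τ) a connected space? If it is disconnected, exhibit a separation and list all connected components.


(X, τ) is disconnected; components = [{43}, {44, 45, 46, 47, 48}].

Find clopen sets (U ∈ τ with X ∖ U ∈ τ):
  U = ∅, X ∖ U = {43, 44, 45, 46, 47, 48} — both open, so U is clopen.
  U = {43}, X ∖ U = {44, 45, 46, 47, 48} — both open, so U is clopen.
  U = {44, 45, 46, 47, 48}, X ∖ U = {43} — both open, so U is clopen.
  U = {43, 44, 45, 46, 47, 48}, X ∖ U = ∅ — both open, so U is clopen.
Nontrivial clopen(s) exist: e.g. {43}. So (X, τ) is disconnected.
Compute connected components by grouping points that agree on all clopens:
  component: {43}
  component: {44, 45, 46, 47, 48}


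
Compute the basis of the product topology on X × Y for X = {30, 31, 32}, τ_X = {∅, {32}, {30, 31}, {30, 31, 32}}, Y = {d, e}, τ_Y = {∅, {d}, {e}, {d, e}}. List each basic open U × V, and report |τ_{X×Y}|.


Basis B = {∅ × ∅, {32} × {d}, {32} × {e}, {30, 31} × {d}, {30, 31} × {e}, {32} × {d, e}, {30, 31, 32} × {d}, {30, 31, 32} × {e}, {30, 31} × {d, e}, {30, 31, 32} × {d, e}}; |τ_{X×Y}| = 16.

Enumerate products U × V with U ∈ τ_X, V ∈ τ_Y (deduplicated):
  ∅ × ∅ = {} (∅)
  {32} × {d} = {(32,d)}
  {32} × {e} = {(32,e)}
  {30, 31} × {d} = {(30,d), (31,d)}
  {30, 31} × {e} = {(30,e), (31,e)}
  {32} × {d, e} = {(32,d), (32,e)}
  {30, 31, 32} × {d} = {(30,d), (31,d), (32,d)}
  {30, 31, 32} × {e} = {(30,e), (31,e), (32,e)}
  {30, 31} × {d, e} = {(30,d), (30,e), (31,d), (31,e)}
  {30, 31, 32} × {d, e} = {(30,d), (30,e), (31,d), (31,e), (32,d), (32,e)}
These 10 distinct sets form the basis B.
Close under arbitrary unions to get τ_{X×Y}; counting gives |τ_{X×Y}| = 16.


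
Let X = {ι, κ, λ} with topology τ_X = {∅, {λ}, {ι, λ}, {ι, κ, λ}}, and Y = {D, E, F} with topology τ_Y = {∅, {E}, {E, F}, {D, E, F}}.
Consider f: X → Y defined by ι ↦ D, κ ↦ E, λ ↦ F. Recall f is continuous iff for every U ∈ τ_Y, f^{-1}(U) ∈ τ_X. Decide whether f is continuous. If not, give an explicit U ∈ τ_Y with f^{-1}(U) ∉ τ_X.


f is NOT continuous.

Compute f^{-1}(U) for each U ∈ τ_Y:
  U = ∅: f^{-1}(U) = ∅ ∈ τ_X ✓.
  U = {E}: f^{-1}(U) = {κ} ∉ τ_X ✗.
  U = {E, F}: f^{-1}(U) = {κ, λ} ∉ τ_X ✗.
  U = {D, E, F}: f^{-1}(U) = {ι, κ, λ} ∈ τ_X ✓.
Found U = {E} with f^{-1}(U) = {κ} not in τ_X. Therefore f is NOT continuous.


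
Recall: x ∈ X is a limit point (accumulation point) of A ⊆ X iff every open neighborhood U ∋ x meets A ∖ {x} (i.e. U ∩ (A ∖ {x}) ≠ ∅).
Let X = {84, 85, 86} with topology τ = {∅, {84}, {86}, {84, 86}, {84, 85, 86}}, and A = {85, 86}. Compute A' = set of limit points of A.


A' = {85}

For each x ∈ X, list the open sets U ∈ τ with x ∈ U, then check whether U ∩ (A ∖ {x}) ≠ ∅ for every such U.
  x = 84: open {84} ∋ x has {84} ∩ (A ∖ {84}) = ∅, so x is NOT a limit point.
  x = 85: opens ∋ x are {84, 85, 86}; each meets A ∖ {85}, so x IS a limit point.
  x = 86: open {86} ∋ x has {86} ∩ (A ∖ {86}) = ∅, so x is NOT a limit point.
Collecting: A' = {85}.


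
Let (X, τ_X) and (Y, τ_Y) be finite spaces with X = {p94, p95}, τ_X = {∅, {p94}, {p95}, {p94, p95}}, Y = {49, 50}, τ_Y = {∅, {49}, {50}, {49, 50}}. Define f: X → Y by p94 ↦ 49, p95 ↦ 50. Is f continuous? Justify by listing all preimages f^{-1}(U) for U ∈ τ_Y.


f IS continuous.

Compute f^{-1}(U) for each U ∈ τ_Y:
  U = ∅: f^{-1}(U) = ∅ ∈ τ_X ✓.
  U = {49}: f^{-1}(U) = {p94} ∈ τ_X ✓.
  U = {50}: f^{-1}(U) = {p95} ∈ τ_X ✓.
  U = {49, 50}: f^{-1}(U) = {p94, p95} ∈ τ_X ✓.
Every preimage lies in τ_X, so f IS continuous.


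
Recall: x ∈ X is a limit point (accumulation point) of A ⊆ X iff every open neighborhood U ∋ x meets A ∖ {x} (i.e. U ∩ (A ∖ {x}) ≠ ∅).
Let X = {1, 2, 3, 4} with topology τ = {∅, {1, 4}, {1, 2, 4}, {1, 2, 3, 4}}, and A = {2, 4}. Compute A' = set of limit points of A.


A' = {1, 2, 3}

For each x ∈ X, list the open sets U ∈ τ with x ∈ U, then check whether U ∩ (A ∖ {x}) ≠ ∅ for every such U.
  x = 1: opens ∋ x are {1, 4}, {1, 2, 4}, {1, 2, 3, 4}; each meets A ∖ {1}, so x IS a limit point.
  x = 2: opens ∋ x are {1, 2, 4}, {1, 2, 3, 4}; each meets A ∖ {2}, so x IS a limit point.
  x = 3: opens ∋ x are {1, 2, 3, 4}; each meets A ∖ {3}, so x IS a limit point.
  x = 4: open {1, 4} ∋ x has {1, 4} ∩ (A ∖ {4}) = ∅, so x is NOT a limit point.
Collecting: A' = {1, 2, 3}.


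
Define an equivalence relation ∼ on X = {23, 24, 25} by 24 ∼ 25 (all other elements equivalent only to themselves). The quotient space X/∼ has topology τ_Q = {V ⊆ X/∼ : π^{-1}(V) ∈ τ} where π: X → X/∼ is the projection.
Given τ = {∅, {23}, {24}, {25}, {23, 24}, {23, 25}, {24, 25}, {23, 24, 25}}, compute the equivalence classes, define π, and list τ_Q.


X/∼ = {[23], [24=25]}; |τ_Q| = 4.

Equivalence classes: [23], [24=25].
Quotient map π: X → X/∼ sends 23 ↦ [23], 24 ↦ [24=25], 25 ↦ [24=25].
For each subset V ⊆ X/∼, compute π^{-1}(V) ⊆ X and check whether π^{-1}(V) ∈ τ. V is open in τ_Q iff π^{-1}(V) ∈ τ.
  V = {}: π^{-1}(V) = ∅ ∈ τ ✓.
  V = {[23]}: π^{-1}(V) = {23} ∈ τ ✓.
  V = {[24=25]}: π^{-1}(V) = {24, 25} ∈ τ ✓.
  V = {[23], [24=25]}: π^{-1}(V) = {23, 24, 25} ∈ τ ✓.
Open sets in the quotient: τ_Q = {{}, {[23]}, {[24=25]}, {[23], [24=25]}} (4 elements).


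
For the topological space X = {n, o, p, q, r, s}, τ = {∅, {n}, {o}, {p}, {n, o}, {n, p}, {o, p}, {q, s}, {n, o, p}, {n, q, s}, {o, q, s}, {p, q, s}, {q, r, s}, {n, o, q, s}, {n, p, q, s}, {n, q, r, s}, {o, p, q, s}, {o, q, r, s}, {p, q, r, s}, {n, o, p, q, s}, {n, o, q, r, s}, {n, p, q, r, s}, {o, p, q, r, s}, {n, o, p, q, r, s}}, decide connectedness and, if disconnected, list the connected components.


(X, τ) is disconnected; components = [{n}, {o}, {p}, {q, r, s}].

Find clopen sets (U ∈ τ with X ∖ U ∈ τ):
  U = ∅, X ∖ U = {n, o, p, q, r, s} — both open, so U is clopen.
  U = {n}, X ∖ U = {o, p, q, r, s} — both open, so U is clopen.
  U = {o}, X ∖ U = {n, p, q, r, s} — both open, so U is clopen.
  U = {p}, X ∖ U = {n, o, q, r, s} — both open, so U is clopen.
  U = {n, o}, X ∖ U = {p, q, r, s} — both open, so U is clopen.
  U = {n, p}, X ∖ U = {o, q, r, s} — both open, so U is clopen.
  U = {o, p}, X ∖ U = {n, q, r, s} — both open, so U is clopen.
  U = {n, o, p}, X ∖ U = {q, r, s} — both open, so U is clopen.
  U = {q, r, s}, X ∖ U = {n, o, p} — both open, so U is clopen.
  U = {n, q, r, s}, X ∖ U = {o, p} — both open, so U is clopen.
  U = {o, q, r, s}, X ∖ U = {n, p} — both open, so U is clopen.
  U = {p, q, r, s}, X ∖ U = {n, o} — both open, so U is clopen.
  U = {n, o, q, r, s}, X ∖ U = {p} — both open, so U is clopen.
  U = {n, p, q, r, s}, X ∖ U = {o} — both open, so U is clopen.
  U = {o, p, q, r, s}, X ∖ U = {n} — both open, so U is clopen.
  U = {n, o, p, q, r, s}, X ∖ U = ∅ — both open, so U is clopen.
Nontrivial clopen(s) exist: e.g. {o, q, r, s}. So (X, τ) is disconnected.
Compute connected components by grouping points that agree on all clopens:
  component: {n}
  component: {o}
  component: {p}
  component: {q, r, s}


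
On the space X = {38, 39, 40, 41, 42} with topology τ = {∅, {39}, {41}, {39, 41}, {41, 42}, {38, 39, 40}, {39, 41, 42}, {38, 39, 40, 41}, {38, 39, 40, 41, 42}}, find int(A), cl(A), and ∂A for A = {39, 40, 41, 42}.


int(A) = {39, 41, 42}, cl(A) = {38, 39, 40, 41, 42}, ∂A = {38, 40}.

Closed sets in (X, τ) are complements of opens:
  closed(X, τ) = {∅, {42}, {38, 40}, {41, 42}, {38, 39, 40}, {38, 40, 42}, {38, 39, 40, 42}, {38, 40, 41, 42}, {38, 39, 40, 41, 42}}.
int(A) = ⋃ {U ∈ τ : U ⊆ A}. Opens contained in A: ∅, {39}, {41}, {39, 41}, {41, 42}, {39, 41, 42}.
Taking the union of these: int(A) = {39, 41, 42}.
cl(A) = ⋂ {C closed : A ⊆ C}. Closed sets containing A: {38, 39, 40, 41, 42}.
Intersecting these: cl(A) = {38, 39, 40, 41, 42}.
∂A = cl(A) ∖ int(A) = {38, 39, 40, 41, 42} ∖ {39, 41, 42} = {38, 40}.


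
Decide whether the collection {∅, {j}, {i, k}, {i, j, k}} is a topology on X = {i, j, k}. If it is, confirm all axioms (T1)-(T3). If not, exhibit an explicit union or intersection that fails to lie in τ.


τ IS a topology on X.

Axiom (T1): ∅ ∈ τ? Yes; X ∈ τ? Yes.
Axiom (T2/T3): check pairwise unions and intersections of members of τ.
All pairwise intersections and unions checked — each lies in τ. Therefore τ satisfies (T1), (T2), (T3): it IS a topology on X.


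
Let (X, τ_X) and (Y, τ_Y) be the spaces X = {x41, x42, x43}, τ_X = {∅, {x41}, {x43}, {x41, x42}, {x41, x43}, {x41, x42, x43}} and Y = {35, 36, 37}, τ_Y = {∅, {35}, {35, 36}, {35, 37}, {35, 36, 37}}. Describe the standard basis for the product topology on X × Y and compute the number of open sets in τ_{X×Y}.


Basis B = {∅ × ∅, {x41} × {35}, {x43} × {35}, {x41} × {35, 36}, {x41} × {35, 37}, {x41, x42} × {35}, {x41, x43} × {35}, {x43} × {35, 36}, {x43} × {35, 37}, {x41} × {35, 36, 37}, {x41, x42, x43} × {35}, {x43} × {35, 36, 37}, {x41, x42} × {35, 36}, {x41, x43} × {35, 36}, {x41, x42} × {35, 37}, {x41, x43} × {35, 37}, {x41, x42} × {35, 36, 37}, {x41, x43} × {35, 36, 37}, {x41, x42, x43} × {35, 36}, {x41, x42, x43} × {35, 37}, {x41, x42, x43} × {35, 36, 37}}; |τ_{X×Y}| = 70.

Enumerate products U × V with U ∈ τ_X, V ∈ τ_Y (deduplicated):
  ∅ × ∅ = {} (∅)
  {x41} × {35} = {(x41,35)}
  {x43} × {35} = {(x43,35)}
  {x41} × {35, 36} = {(x41,35), (x41,36)}
  {x41} × {35, 37} = {(x41,35), (x41,37)}
  {x41, x42} × {35} = {(x41,35), (x42,35)}
  {x41, x43} × {35} = {(x41,35), (x43,35)}
  {x43} × {35, 36} = {(x43,35), (x43,36)}
  {x43} × {35, 37} = {(x43,35), (x43,37)}
  {x41} × {35, 36, 37} = {(x41,35), (x41,36), (x41,37)}
  {x41, x42, x43} × {35} = {(x41,35), (x42,35), (x43,35)}
  {x43} × {35, 36, 37} = {(x43,35), (x43,36), (x43,37)}
  {x41, x42} × {35, 36} = {(x41,35), (x41,36), (x42,35), (x42,36)}
  {x41, x43} × {35, 36} = {(x41,35), (x41,36), (x43,35), (x43,36)}
  {x41, x42} × {35, 37} = {(x41,35), (x41,37), (x42,35), (x42,37)}
  {x41, x43} × {35, 37} = {(x41,35), (x41,37), (x43,35), (x43,37)}
  {x41, x42} × {35, 36, 37} = {(x41,35), (x41,36), (x41,37), (x42,35), (x42,36), (x42,37)}
  {x41, x43} × {35, 36, 37} = {(x41,35), (x41,36), (x41,37), (x43,35), (x43,36), (x43,37)}
  {x41, x42, x43} × {35, 36} = {(x41,35), (x41,36), (x42,35), (x42,36), (x43,35), (x43,36)}
  {x41, x42, x43} × {35, 37} = {(x41,35), (x41,37), (x42,35), (x42,37), (x43,35), (x43,37)}
  {x41, x42, x43} × {35, 36, 37} = {(x41,35), (x41,36), (x41,37), (x42,35), (x42,36), (x42,37), (x43,35), (x43,36), (x43,37)}
These 21 distinct sets form the basis B.
Close under arbitrary unions to get τ_{X×Y}; counting gives |τ_{X×Y}| = 70.


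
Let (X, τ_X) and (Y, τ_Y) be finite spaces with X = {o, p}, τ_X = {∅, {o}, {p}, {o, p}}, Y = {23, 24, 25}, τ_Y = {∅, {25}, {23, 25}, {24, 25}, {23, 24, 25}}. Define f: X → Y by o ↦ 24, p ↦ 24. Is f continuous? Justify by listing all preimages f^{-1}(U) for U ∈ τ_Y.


f IS continuous.

Compute f^{-1}(U) for each U ∈ τ_Y:
  U = ∅: f^{-1}(U) = ∅ ∈ τ_X ✓.
  U = {25}: f^{-1}(U) = ∅ ∈ τ_X ✓.
  U = {23, 25}: f^{-1}(U) = ∅ ∈ τ_X ✓.
  U = {24, 25}: f^{-1}(U) = {o, p} ∈ τ_X ✓.
  U = {23, 24, 25}: f^{-1}(U) = {o, p} ∈ τ_X ✓.
Every preimage lies in τ_X, so f IS continuous.


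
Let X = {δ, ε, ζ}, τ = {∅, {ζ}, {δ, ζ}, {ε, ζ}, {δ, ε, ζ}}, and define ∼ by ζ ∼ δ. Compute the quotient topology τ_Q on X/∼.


X/∼ = {[δ=ζ], [ε]}; |τ_Q| = 3.

Equivalence classes: [δ=ζ], [ε].
Quotient map π: X → X/∼ sends δ ↦ [δ=ζ], ε ↦ [ε], ζ ↦ [δ=ζ].
For each subset V ⊆ X/∼, compute π^{-1}(V) ⊆ X and check whether π^{-1}(V) ∈ τ. V is open in τ_Q iff π^{-1}(V) ∈ τ.
  V = {}: π^{-1}(V) = ∅ ∈ τ ✓.
  V = {[δ=ζ]}: π^{-1}(V) = {δ, ζ} ∈ τ ✓.
  V = {[ε]}: π^{-1}(V) = {ε} ∉ τ ✗.
  V = {[δ=ζ], [ε]}: π^{-1}(V) = {δ, ε, ζ} ∈ τ ✓.
Open sets in the quotient: τ_Q = {{}, {[δ=ζ]}, {[δ=ζ], [ε]}} (3 elements).


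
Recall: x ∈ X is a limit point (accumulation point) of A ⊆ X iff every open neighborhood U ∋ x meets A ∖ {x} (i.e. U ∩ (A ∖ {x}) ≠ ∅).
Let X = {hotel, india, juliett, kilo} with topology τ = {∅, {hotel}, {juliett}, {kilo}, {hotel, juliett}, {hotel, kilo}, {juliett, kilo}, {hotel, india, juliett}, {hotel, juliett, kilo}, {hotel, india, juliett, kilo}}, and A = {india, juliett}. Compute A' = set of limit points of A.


A' = {india}

For each x ∈ X, list the open sets U ∈ τ with x ∈ U, then check whether U ∩ (A ∖ {x}) ≠ ∅ for every such U.
  x = hotel: open {hotel} ∋ x has {hotel} ∩ (A ∖ {hotel}) = ∅, so x is NOT a limit point.
  x = india: opens ∋ x are {hotel, india, juliett}, {hotel, india, juliett, kilo}; each meets A ∖ {india}, so x IS a limit point.
  x = juliett: open {juliett} ∋ x has {juliett} ∩ (A ∖ {juliett}) = ∅, so x is NOT a limit point.
  x = kilo: open {kilo} ∋ x has {kilo} ∩ (A ∖ {kilo}) = ∅, so x is NOT a limit point.
Collecting: A' = {india}.


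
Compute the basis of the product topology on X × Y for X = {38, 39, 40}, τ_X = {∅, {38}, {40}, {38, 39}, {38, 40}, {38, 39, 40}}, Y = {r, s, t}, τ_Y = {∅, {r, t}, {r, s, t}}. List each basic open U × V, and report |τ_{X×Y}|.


Basis B = {∅ × ∅, {38} × {r, t}, {40} × {r, t}, {38} × {r, s, t}, {40} × {r, s, t}, {38, 39} × {r, t}, {38, 40} × {r, t}, {38, 39} × {r, s, t}, {38, 40} × {r, s, t}, {38, 39, 40} × {r, t}, {38, 39, 40} × {r, s, t}}; |τ_{X×Y}| = 18.

Enumerate products U × V with U ∈ τ_X, V ∈ τ_Y (deduplicated):
  ∅ × ∅ = {} (∅)
  {38} × {r, t} = {(38,r), (38,t)}
  {40} × {r, t} = {(40,r), (40,t)}
  {38} × {r, s, t} = {(38,r), (38,s), (38,t)}
  {40} × {r, s, t} = {(40,r), (40,s), (40,t)}
  {38, 39} × {r, t} = {(38,r), (38,t), (39,r), (39,t)}
  {38, 40} × {r, t} = {(38,r), (38,t), (40,r), (40,t)}
  {38, 39} × {r, s, t} = {(38,r), (38,s), (38,t), (39,r), (39,s), (39,t)}
  {38, 40} × {r, s, t} = {(38,r), (38,s), (38,t), (40,r), (40,s), (40,t)}
  {38, 39, 40} × {r, t} = {(38,r), (38,t), (39,r), (39,t), (40,r), (40,t)}
  {38, 39, 40} × {r, s, t} = {(38,r), (38,s), (38,t), (39,r), (39,s), (39,t), (40,r), (40,s), (40,t)}
These 11 distinct sets form the basis B.
Close under arbitrary unions to get τ_{X×Y}; counting gives |τ_{X×Y}| = 18.


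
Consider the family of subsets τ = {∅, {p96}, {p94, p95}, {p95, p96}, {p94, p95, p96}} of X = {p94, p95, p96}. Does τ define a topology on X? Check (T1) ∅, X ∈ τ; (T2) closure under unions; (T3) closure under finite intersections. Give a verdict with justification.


τ is NOT a topology on X.

Axiom (T1): ∅ ∈ τ? Yes; X ∈ τ? Yes.
Axiom (T2/T3): check pairwise unions and intersections of members of τ.
Counterexample for (T3): {p94, p95} ∩ {p95, p96} = {p95} ∉ τ. Therefore τ is NOT a topology.


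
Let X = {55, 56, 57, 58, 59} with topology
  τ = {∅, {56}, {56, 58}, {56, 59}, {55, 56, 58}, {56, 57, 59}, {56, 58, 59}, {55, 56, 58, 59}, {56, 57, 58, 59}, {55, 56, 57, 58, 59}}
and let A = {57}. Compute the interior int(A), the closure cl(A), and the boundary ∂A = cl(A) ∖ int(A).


int(A) = ∅, cl(A) = {57}, ∂A = {57}.

Closed sets in (X, τ) are complements of opens:
  closed(X, τ) = {∅, {55}, {57}, {55, 57}, {55, 58}, {57, 59}, {55, 57, 58}, {55, 57, 59}, {55, 57, 58, 59}, {55, 56, 57, 58, 59}}.
int(A) = ⋃ {U ∈ τ : U ⊆ A}. Opens contained in A: ∅.
Taking the union of these: int(A) = ∅.
cl(A) = ⋂ {C closed : A ⊆ C}. Closed sets containing A: {57}, {55, 57}, {57, 59}, {55, 57, 58}, {55, 57, 59}, {55, 57, 58, 59}, {55, 56, 57, 58, 59}.
Intersecting these: cl(A) = {57}.
∂A = cl(A) ∖ int(A) = {57} ∖ ∅ = {57}.


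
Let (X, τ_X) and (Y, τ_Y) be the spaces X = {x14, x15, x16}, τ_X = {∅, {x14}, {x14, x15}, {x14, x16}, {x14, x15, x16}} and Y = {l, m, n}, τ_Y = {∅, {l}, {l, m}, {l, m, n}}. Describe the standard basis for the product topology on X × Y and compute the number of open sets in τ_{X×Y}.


Basis B = {∅ × ∅, {x14} × {l}, {x14} × {l, m}, {x14, x15} × {l}, {x14, x16} × {l}, {x14} × {l, m, n}, {x14, x15, x16} × {l}, {x14, x15} × {l, m}, {x14, x16} × {l, m}, {x14, x15} × {l, m, n}, {x14, x16} × {l, m, n}, {x14, x15, x16} × {l, m}, {x14, x15, x16} × {l, m, n}}; |τ_{X×Y}| = 30.

Enumerate products U × V with U ∈ τ_X, V ∈ τ_Y (deduplicated):
  ∅ × ∅ = {} (∅)
  {x14} × {l} = {(x14,l)}
  {x14} × {l, m} = {(x14,l), (x14,m)}
  {x14, x15} × {l} = {(x14,l), (x15,l)}
  {x14, x16} × {l} = {(x14,l), (x16,l)}
  {x14} × {l, m, n} = {(x14,l), (x14,m), (x14,n)}
  {x14, x15, x16} × {l} = {(x14,l), (x15,l), (x16,l)}
  {x14, x15} × {l, m} = {(x14,l), (x14,m), (x15,l), (x15,m)}
  {x14, x16} × {l, m} = {(x14,l), (x14,m), (x16,l), (x16,m)}
  {x14, x15} × {l, m, n} = {(x14,l), (x14,m), (x14,n), (x15,l), (x15,m), (x15,n)}
  {x14, x16} × {l, m, n} = {(x14,l), (x14,m), (x14,n), (x16,l), (x16,m), (x16,n)}
  {x14, x15, x16} × {l, m} = {(x14,l), (x14,m), (x15,l), (x15,m), (x16,l), (x16,m)}
  {x14, x15, x16} × {l, m, n} = {(x14,l), (x14,m), (x14,n), (x15,l), (x15,m), (x15,n), (x16,l), (x16,m), (x16,n)}
These 13 distinct sets form the basis B.
Close under arbitrary unions to get τ_{X×Y}; counting gives |τ_{X×Y}| = 30.


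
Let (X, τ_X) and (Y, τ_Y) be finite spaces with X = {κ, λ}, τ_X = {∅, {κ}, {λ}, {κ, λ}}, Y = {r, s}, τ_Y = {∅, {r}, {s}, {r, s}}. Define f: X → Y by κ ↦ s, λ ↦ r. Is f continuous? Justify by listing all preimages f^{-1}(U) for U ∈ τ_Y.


f IS continuous.

Compute f^{-1}(U) for each U ∈ τ_Y:
  U = ∅: f^{-1}(U) = ∅ ∈ τ_X ✓.
  U = {r}: f^{-1}(U) = {λ} ∈ τ_X ✓.
  U = {s}: f^{-1}(U) = {κ} ∈ τ_X ✓.
  U = {r, s}: f^{-1}(U) = {κ, λ} ∈ τ_X ✓.
Every preimage lies in τ_X, so f IS continuous.


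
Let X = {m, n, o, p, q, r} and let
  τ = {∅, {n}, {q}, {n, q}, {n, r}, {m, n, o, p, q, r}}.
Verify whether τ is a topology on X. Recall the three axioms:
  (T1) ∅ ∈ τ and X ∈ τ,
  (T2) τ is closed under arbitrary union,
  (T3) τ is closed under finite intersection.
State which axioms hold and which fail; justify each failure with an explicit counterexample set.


τ is NOT a topology on X.

Axiom (T1): ∅ ∈ τ? Yes; X ∈ τ? Yes.
Axiom (T2/T3): check pairwise unions and intersections of members of τ.
Counterexample for (T2): {q} ∪ {n, r} = {n, q, r} ∉ τ. Therefore τ is NOT a topology.


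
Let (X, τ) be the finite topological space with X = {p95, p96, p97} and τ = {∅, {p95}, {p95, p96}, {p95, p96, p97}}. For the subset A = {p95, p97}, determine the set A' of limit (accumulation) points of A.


A' = {p96, p97}

For each x ∈ X, list the open sets U ∈ τ with x ∈ U, then check whether U ∩ (A ∖ {x}) ≠ ∅ for every such U.
  x = p95: open {p95} ∋ x has {p95} ∩ (A ∖ {p95}) = ∅, so x is NOT a limit point.
  x = p96: opens ∋ x are {p95, p96}, {p95, p96, p97}; each meets A ∖ {p96}, so x IS a limit point.
  x = p97: opens ∋ x are {p95, p96, p97}; each meets A ∖ {p97}, so x IS a limit point.
Collecting: A' = {p96, p97}.


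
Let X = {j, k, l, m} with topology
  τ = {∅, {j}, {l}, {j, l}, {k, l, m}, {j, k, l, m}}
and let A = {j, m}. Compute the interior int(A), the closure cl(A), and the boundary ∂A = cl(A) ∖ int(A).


int(A) = {j}, cl(A) = {j, k, m}, ∂A = {k, m}.

Closed sets in (X, τ) are complements of opens:
  closed(X, τ) = {∅, {j}, {k, m}, {j, k, m}, {k, l, m}, {j, k, l, m}}.
int(A) = ⋃ {U ∈ τ : U ⊆ A}. Opens contained in A: ∅, {j}.
Taking the union of these: int(A) = {j}.
cl(A) = ⋂ {C closed : A ⊆ C}. Closed sets containing A: {j, k, m}, {j, k, l, m}.
Intersecting these: cl(A) = {j, k, m}.
∂A = cl(A) ∖ int(A) = {j, k, m} ∖ {j} = {k, m}.


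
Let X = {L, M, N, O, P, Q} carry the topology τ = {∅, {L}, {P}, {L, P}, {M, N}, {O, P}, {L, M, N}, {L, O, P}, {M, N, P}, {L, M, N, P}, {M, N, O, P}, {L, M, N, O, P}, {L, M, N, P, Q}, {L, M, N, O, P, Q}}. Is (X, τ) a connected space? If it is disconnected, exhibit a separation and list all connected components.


(X, τ) is connected.

Find clopen sets (U ∈ τ with X ∖ U ∈ τ):
  U = ∅, X ∖ U = {L, M, N, O, P, Q} — both open, so U is clopen.
  U = {L, M, N, O, P, Q}, X ∖ U = ∅ — both open, so U is clopen.
Only trivial clopens (∅ and X) exist, so (X, τ) is connected.
Compute connected components by grouping points that agree on all clopens:
  component: {L, M, N, O, P, Q}


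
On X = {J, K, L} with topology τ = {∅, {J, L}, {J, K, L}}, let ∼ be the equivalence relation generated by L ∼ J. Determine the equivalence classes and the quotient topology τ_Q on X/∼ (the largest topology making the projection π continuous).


X/∼ = {[J=L], [K]}; |τ_Q| = 3.

Equivalence classes: [J=L], [K].
Quotient map π: X → X/∼ sends J ↦ [J=L], K ↦ [K], L ↦ [J=L].
For each subset V ⊆ X/∼, compute π^{-1}(V) ⊆ X and check whether π^{-1}(V) ∈ τ. V is open in τ_Q iff π^{-1}(V) ∈ τ.
  V = {}: π^{-1}(V) = ∅ ∈ τ ✓.
  V = {[J=L]}: π^{-1}(V) = {J, L} ∈ τ ✓.
  V = {[K]}: π^{-1}(V) = {K} ∉ τ ✗.
  V = {[J=L], [K]}: π^{-1}(V) = {J, K, L} ∈ τ ✓.
Open sets in the quotient: τ_Q = {{}, {[J=L]}, {[J=L], [K]}} (3 elements).


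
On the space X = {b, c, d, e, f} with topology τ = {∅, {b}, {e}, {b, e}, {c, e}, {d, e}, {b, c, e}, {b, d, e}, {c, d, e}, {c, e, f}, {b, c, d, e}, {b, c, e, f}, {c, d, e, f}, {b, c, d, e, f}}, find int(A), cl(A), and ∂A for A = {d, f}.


int(A) = ∅, cl(A) = {d, f}, ∂A = {d, f}.

Closed sets in (X, τ) are complements of opens:
  closed(X, τ) = {∅, {b}, {d}, {f}, {b, d}, {b, f}, {c, f}, {d, f}, {b, c, f}, {b, d, f}, {c, d, f}, {b, c, d, f}, {c, d, e, f}, {b, c, d, e, f}}.
int(A) = ⋃ {U ∈ τ : U ⊆ A}. Opens contained in A: ∅.
Taking the union of these: int(A) = ∅.
cl(A) = ⋂ {C closed : A ⊆ C}. Closed sets containing A: {d, f}, {b, d, f}, {c, d, f}, {b, c, d, f}, {c, d, e, f}, {b, c, d, e, f}.
Intersecting these: cl(A) = {d, f}.
∂A = cl(A) ∖ int(A) = {d, f} ∖ ∅ = {d, f}.


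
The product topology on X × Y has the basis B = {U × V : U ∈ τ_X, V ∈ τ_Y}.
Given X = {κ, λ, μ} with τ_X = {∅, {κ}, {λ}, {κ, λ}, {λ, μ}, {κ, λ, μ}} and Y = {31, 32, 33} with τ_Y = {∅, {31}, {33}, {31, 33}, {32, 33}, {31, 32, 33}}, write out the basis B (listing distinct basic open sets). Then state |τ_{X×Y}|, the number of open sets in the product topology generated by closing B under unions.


Basis B = {∅ × ∅, {κ} × {31}, {κ} × {33}, {λ} × {31}, {λ} × {33}, {κ} × {31, 33}, {κ, λ} × {31}, {κ} × {32, 33}, {κ, λ} × {33}, {λ} × {31, 33}, {λ, μ} × {31}, {λ} × {32, 33}, {λ, μ} × {33}, {κ} × {31, 32, 33}, {κ, λ, μ} × {31}, {κ, λ, μ} × {33}, {λ} × {31, 32, 33}, {κ, λ} × {31, 33}, {κ, λ} × {32, 33}, {λ, μ} × {31, 33}, {λ, μ} × {32, 33}, {κ, λ} × {31, 32, 33}, {κ, λ, μ} × {31, 33}, {κ, λ, μ} × {32, 33}, {λ, μ} × {31, 32, 33}, {κ, λ, μ} × {31, 32, 33}}; |τ_{X×Y}| = 108.

Enumerate products U × V with U ∈ τ_X, V ∈ τ_Y (deduplicated):
  ∅ × ∅ = {} (∅)
  {κ} × {31} = {(κ,31)}
  {κ} × {33} = {(κ,33)}
  {λ} × {31} = {(λ,31)}
  {λ} × {33} = {(λ,33)}
  {κ} × {31, 33} = {(κ,31), (κ,33)}
  {κ, λ} × {31} = {(κ,31), (λ,31)}
  {κ} × {32, 33} = {(κ,32), (κ,33)}
  {κ, λ} × {33} = {(κ,33), (λ,33)}
  {λ} × {31, 33} = {(λ,31), (λ,33)}
  {λ, μ} × {31} = {(λ,31), (μ,31)}
  {λ} × {32, 33} = {(λ,32), (λ,33)}
  {λ, μ} × {33} = {(λ,33), (μ,33)}
  {κ} × {31, 32, 33} = {(κ,31), (κ,32), (κ,33)}
  {κ, λ, μ} × {31} = {(κ,31), (λ,31), (μ,31)}
  {κ, λ, μ} × {33} = {(κ,33), (λ,33), (μ,33)}
  {λ} × {31, 32, 33} = {(λ,31), (λ,32), (λ,33)}
  {κ, λ} × {31, 33} = {(κ,31), (κ,33), (λ,31), (λ,33)}
  {κ, λ} × {32, 33} = {(κ,32), (κ,33), (λ,32), (λ,33)}
  {λ, μ} × {31, 33} = {(λ,31), (λ,33), (μ,31), (μ,33)}
  {λ, μ} × {32, 33} = {(λ,32), (λ,33), (μ,32), (μ,33)}
  {κ, λ} × {31, 32, 33} = {(κ,31), (κ,32), (κ,33), (λ,31), (λ,32), (λ,33)}
  {κ, λ, μ} × {31, 33} = {(κ,31), (κ,33), (λ,31), (λ,33), (μ,31), (μ,33)}
  {κ, λ, μ} × {32, 33} = {(κ,32), (κ,33), (λ,32), (λ,33), (μ,32), (μ,33)}
  {λ, μ} × {31, 32, 33} = {(λ,31), (λ,32), (λ,33), (μ,31), (μ,32), (μ,33)}
  {κ, λ, μ} × {31, 32, 33} = {(κ,31), (κ,32), (κ,33), (λ,31), (λ,32), (λ,33), (μ,31), (μ,32), (μ,33)}
These 26 distinct sets form the basis B.
Close under arbitrary unions to get τ_{X×Y}; counting gives |τ_{X×Y}| = 108.


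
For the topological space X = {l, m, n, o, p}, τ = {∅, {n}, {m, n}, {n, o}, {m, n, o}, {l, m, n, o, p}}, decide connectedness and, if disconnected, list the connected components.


(X, τ) is connected.

Find clopen sets (U ∈ τ with X ∖ U ∈ τ):
  U = ∅, X ∖ U = {l, m, n, o, p} — both open, so U is clopen.
  U = {l, m, n, o, p}, X ∖ U = ∅ — both open, so U is clopen.
Only trivial clopens (∅ and X) exist, so (X, τ) is connected.
Compute connected components by grouping points that agree on all clopens:
  component: {l, m, n, o, p}


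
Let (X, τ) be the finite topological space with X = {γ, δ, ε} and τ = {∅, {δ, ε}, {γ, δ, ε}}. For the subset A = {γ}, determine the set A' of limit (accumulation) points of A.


A' = ∅

For each x ∈ X, list the open sets U ∈ τ with x ∈ U, then check whether U ∩ (A ∖ {x}) ≠ ∅ for every such U.
  x = γ: open {γ, δ, ε} ∋ x has {γ, δ, ε} ∩ (A ∖ {γ}) = ∅, so x is NOT a limit point.
  x = δ: open {δ, ε} ∋ x has {δ, ε} ∩ (A ∖ {δ}) = ∅, so x is NOT a limit point.
  x = ε: open {δ, ε} ∋ x has {δ, ε} ∩ (A ∖ {ε}) = ∅, so x is NOT a limit point.
Collecting: A' = ∅.


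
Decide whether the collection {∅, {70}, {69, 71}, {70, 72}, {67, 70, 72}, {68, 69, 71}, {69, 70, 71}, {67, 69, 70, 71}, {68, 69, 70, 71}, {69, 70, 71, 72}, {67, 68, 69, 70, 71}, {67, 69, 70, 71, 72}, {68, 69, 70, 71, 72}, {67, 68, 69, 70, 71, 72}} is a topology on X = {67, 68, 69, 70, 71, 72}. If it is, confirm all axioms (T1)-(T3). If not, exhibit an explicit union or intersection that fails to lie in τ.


τ is NOT a topology on X.

Axiom (T1): ∅ ∈ τ? Yes; X ∈ τ? Yes.
Axiom (T2/T3): check pairwise unions and intersections of members of τ.
Counterexample for (T3): {67, 70, 72} ∩ {67, 69, 70, 71} = {67, 70} ∉ τ. Therefore τ is NOT a topology.


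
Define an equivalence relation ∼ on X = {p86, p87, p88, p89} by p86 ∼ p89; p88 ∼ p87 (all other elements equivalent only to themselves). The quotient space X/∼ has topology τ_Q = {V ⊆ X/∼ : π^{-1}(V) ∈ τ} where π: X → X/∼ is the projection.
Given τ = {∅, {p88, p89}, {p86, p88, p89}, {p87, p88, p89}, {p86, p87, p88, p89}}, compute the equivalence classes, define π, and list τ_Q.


X/∼ = {[p86=p89], [p87=p88]}; |τ_Q| = 2.

Equivalence classes: [p86=p89], [p87=p88].
Quotient map π: X → X/∼ sends p86 ↦ [p86=p89], p87 ↦ [p87=p88], p88 ↦ [p87=p88], p89 ↦ [p86=p89].
For each subset V ⊆ X/∼, compute π^{-1}(V) ⊆ X and check whether π^{-1}(V) ∈ τ. V is open in τ_Q iff π^{-1}(V) ∈ τ.
  V = {}: π^{-1}(V) = ∅ ∈ τ ✓.
  V = {[p86=p89]}: π^{-1}(V) = {p86, p89} ∉ τ ✗.
  V = {[p87=p88]}: π^{-1}(V) = {p87, p88} ∉ τ ✗.
  V = {[p86=p89], [p87=p88]}: π^{-1}(V) = {p86, p87, p88, p89} ∈ τ ✓.
Open sets in the quotient: τ_Q = {{}, {[p86=p89], [p87=p88]}} (2 elements).


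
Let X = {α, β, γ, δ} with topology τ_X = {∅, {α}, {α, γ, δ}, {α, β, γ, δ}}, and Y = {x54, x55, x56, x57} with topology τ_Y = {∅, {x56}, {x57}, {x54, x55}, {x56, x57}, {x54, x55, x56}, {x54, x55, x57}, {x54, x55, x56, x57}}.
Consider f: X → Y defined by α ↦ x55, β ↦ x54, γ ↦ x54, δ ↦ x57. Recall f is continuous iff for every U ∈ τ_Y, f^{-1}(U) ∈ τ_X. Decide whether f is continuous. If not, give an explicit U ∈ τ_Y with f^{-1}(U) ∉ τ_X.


f is NOT continuous.

Compute f^{-1}(U) for each U ∈ τ_Y:
  U = ∅: f^{-1}(U) = ∅ ∈ τ_X ✓.
  U = {x56}: f^{-1}(U) = ∅ ∈ τ_X ✓.
  U = {x57}: f^{-1}(U) = {δ} ∉ τ_X ✗.
  U = {x54, x55}: f^{-1}(U) = {α, β, γ} ∉ τ_X ✗.
  U = {x56, x57}: f^{-1}(U) = {δ} ∉ τ_X ✗.
  U = {x54, x55, x56}: f^{-1}(U) = {α, β, γ} ∉ τ_X ✗.
  U = {x54, x55, x57}: f^{-1}(U) = {α, β, γ, δ} ∈ τ_X ✓.
  U = {x54, x55, x56, x57}: f^{-1}(U) = {α, β, γ, δ} ∈ τ_X ✓.
Found U = {x57} with f^{-1}(U) = {δ} not in τ_X. Therefore f is NOT continuous.


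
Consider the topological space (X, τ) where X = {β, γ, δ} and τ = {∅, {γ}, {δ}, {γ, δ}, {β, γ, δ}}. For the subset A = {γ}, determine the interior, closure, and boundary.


int(A) = {γ}, cl(A) = {β, γ}, ∂A = {β}.

Closed sets in (X, τ) are complements of opens:
  closed(X, τ) = {∅, {β}, {β, γ}, {β, δ}, {β, γ, δ}}.
int(A) = ⋃ {U ∈ τ : U ⊆ A}. Opens contained in A: ∅, {γ}.
Taking the union of these: int(A) = {γ}.
cl(A) = ⋂ {C closed : A ⊆ C}. Closed sets containing A: {β, γ}, {β, γ, δ}.
Intersecting these: cl(A) = {β, γ}.
∂A = cl(A) ∖ int(A) = {β, γ} ∖ {γ} = {β}.


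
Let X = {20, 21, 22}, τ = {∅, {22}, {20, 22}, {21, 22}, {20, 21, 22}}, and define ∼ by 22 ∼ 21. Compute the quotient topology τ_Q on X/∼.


X/∼ = {[20], [21=22]}; |τ_Q| = 3.

Equivalence classes: [20], [21=22].
Quotient map π: X → X/∼ sends 20 ↦ [20], 21 ↦ [21=22], 22 ↦ [21=22].
For each subset V ⊆ X/∼, compute π^{-1}(V) ⊆ X and check whether π^{-1}(V) ∈ τ. V is open in τ_Q iff π^{-1}(V) ∈ τ.
  V = {}: π^{-1}(V) = ∅ ∈ τ ✓.
  V = {[20]}: π^{-1}(V) = {20} ∉ τ ✗.
  V = {[21=22]}: π^{-1}(V) = {21, 22} ∈ τ ✓.
  V = {[20], [21=22]}: π^{-1}(V) = {20, 21, 22} ∈ τ ✓.
Open sets in the quotient: τ_Q = {{}, {[21=22]}, {[20], [21=22]}} (3 elements).


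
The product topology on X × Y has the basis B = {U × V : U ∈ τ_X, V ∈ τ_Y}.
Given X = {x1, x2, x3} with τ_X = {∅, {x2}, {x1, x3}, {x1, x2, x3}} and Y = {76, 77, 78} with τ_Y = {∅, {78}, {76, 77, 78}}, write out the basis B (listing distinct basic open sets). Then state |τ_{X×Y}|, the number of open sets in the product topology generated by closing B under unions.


Basis B = {∅ × ∅, {x2} × {78}, {x1, x3} × {78}, {x1, x2, x3} × {78}, {x2} × {76, 77, 78}, {x1, x3} × {76, 77, 78}, {x1, x2, x3} × {76, 77, 78}}; |τ_{X×Y}| = 9.

Enumerate products U × V with U ∈ τ_X, V ∈ τ_Y (deduplicated):
  ∅ × ∅ = {} (∅)
  {x2} × {78} = {(x2,78)}
  {x1, x3} × {78} = {(x1,78), (x3,78)}
  {x1, x2, x3} × {78} = {(x1,78), (x2,78), (x3,78)}
  {x2} × {76, 77, 78} = {(x2,76), (x2,77), (x2,78)}
  {x1, x3} × {76, 77, 78} = {(x1,76), (x1,77), (x1,78), (x3,76), (x3,77), (x3,78)}
  {x1, x2, x3} × {76, 77, 78} = {(x1,76), (x1,77), (x1,78), (x2,76), (x2,77), (x2,78), (x3,76), (x3,77), (x3,78)}
These 7 distinct sets form the basis B.
Close under arbitrary unions to get τ_{X×Y}; counting gives |τ_{X×Y}| = 9.


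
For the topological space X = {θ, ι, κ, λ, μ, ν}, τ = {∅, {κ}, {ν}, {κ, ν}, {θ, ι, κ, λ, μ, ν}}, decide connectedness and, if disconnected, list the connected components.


(X, τ) is connected.

Find clopen sets (U ∈ τ with X ∖ U ∈ τ):
  U = ∅, X ∖ U = {θ, ι, κ, λ, μ, ν} — both open, so U is clopen.
  U = {θ, ι, κ, λ, μ, ν}, X ∖ U = ∅ — both open, so U is clopen.
Only trivial clopens (∅ and X) exist, so (X, τ) is connected.
Compute connected components by grouping points that agree on all clopens:
  component: {θ, ι, κ, λ, μ, ν}


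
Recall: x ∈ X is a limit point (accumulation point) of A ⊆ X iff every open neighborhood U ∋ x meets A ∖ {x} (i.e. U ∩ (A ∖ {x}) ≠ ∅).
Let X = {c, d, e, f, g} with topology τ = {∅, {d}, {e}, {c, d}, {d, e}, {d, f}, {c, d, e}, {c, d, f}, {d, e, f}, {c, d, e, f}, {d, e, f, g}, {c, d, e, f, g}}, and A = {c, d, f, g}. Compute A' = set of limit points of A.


A' = {c, f, g}

For each x ∈ X, list the open sets U ∈ τ with x ∈ U, then check whether U ∩ (A ∖ {x}) ≠ ∅ for every such U.
  x = c: opens ∋ x are {c, d}, {c, d, e}, {c, d, f}, {c, d, e, f}, {c, d, e, f, g}; each meets A ∖ {c}, so x IS a limit point.
  x = d: open {d} ∋ x has {d} ∩ (A ∖ {d}) = ∅, so x is NOT a limit point.
  x = e: open {e} ∋ x has {e} ∩ (A ∖ {e}) = ∅, so x is NOT a limit point.
  x = f: opens ∋ x are {d, f}, {c, d, f}, {d, e, f}, {c, d, e, f}, {d, e, f, g}, {c, d, e, f, g}; each meets A ∖ {f}, so x IS a limit point.
  x = g: opens ∋ x are {d, e, f, g}, {c, d, e, f, g}; each meets A ∖ {g}, so x IS a limit point.
Collecting: A' = {c, f, g}.


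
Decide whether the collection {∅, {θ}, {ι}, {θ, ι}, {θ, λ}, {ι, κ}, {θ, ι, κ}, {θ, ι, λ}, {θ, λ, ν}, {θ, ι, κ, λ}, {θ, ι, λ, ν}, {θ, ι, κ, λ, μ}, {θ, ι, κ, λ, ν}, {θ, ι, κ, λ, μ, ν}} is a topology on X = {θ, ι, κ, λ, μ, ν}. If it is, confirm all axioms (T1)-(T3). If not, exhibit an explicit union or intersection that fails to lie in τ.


τ IS a topology on X.

Axiom (T1): ∅ ∈ τ? Yes; X ∈ τ? Yes.
Axiom (T2/T3): check pairwise unions and intersections of members of τ.
All pairwise intersections and unions checked — each lies in τ. Therefore τ satisfies (T1), (T2), (T3): it IS a topology on X.


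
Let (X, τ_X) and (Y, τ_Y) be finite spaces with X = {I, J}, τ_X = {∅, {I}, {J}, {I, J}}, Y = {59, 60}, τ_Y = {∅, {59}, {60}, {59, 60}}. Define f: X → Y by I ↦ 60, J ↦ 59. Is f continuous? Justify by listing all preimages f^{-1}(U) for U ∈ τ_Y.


f IS continuous.

Compute f^{-1}(U) for each U ∈ τ_Y:
  U = ∅: f^{-1}(U) = ∅ ∈ τ_X ✓.
  U = {59}: f^{-1}(U) = {J} ∈ τ_X ✓.
  U = {60}: f^{-1}(U) = {I} ∈ τ_X ✓.
  U = {59, 60}: f^{-1}(U) = {I, J} ∈ τ_X ✓.
Every preimage lies in τ_X, so f IS continuous.


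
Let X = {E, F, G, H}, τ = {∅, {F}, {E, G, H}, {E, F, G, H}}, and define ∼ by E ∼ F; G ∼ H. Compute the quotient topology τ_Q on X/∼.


X/∼ = {[E=F], [G=H]}; |τ_Q| = 2.

Equivalence classes: [E=F], [G=H].
Quotient map π: X → X/∼ sends E ↦ [E=F], F ↦ [E=F], G ↦ [G=H], H ↦ [G=H].
For each subset V ⊆ X/∼, compute π^{-1}(V) ⊆ X and check whether π^{-1}(V) ∈ τ. V is open in τ_Q iff π^{-1}(V) ∈ τ.
  V = {}: π^{-1}(V) = ∅ ∈ τ ✓.
  V = {[E=F]}: π^{-1}(V) = {E, F} ∉ τ ✗.
  V = {[G=H]}: π^{-1}(V) = {G, H} ∉ τ ✗.
  V = {[E=F], [G=H]}: π^{-1}(V) = {E, F, G, H} ∈ τ ✓.
Open sets in the quotient: τ_Q = {{}, {[E=F], [G=H]}} (2 elements).


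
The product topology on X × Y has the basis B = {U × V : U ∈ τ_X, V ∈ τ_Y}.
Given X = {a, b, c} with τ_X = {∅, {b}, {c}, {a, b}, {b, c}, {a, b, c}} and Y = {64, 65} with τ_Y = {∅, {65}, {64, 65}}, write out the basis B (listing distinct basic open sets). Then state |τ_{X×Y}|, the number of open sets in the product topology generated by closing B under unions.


Basis B = {∅ × ∅, {b} × {65}, {c} × {65}, {a, b} × {65}, {b} × {64, 65}, {b, c} × {65}, {c} × {64, 65}, {a, b, c} × {65}, {a, b} × {64, 65}, {b, c} × {64, 65}, {a, b, c} × {64, 65}}; |τ_{X×Y}| = 18.

Enumerate products U × V with U ∈ τ_X, V ∈ τ_Y (deduplicated):
  ∅ × ∅ = {} (∅)
  {b} × {65} = {(b,65)}
  {c} × {65} = {(c,65)}
  {a, b} × {65} = {(a,65), (b,65)}
  {b} × {64, 65} = {(b,64), (b,65)}
  {b, c} × {65} = {(b,65), (c,65)}
  {c} × {64, 65} = {(c,64), (c,65)}
  {a, b, c} × {65} = {(a,65), (b,65), (c,65)}
  {a, b} × {64, 65} = {(a,64), (a,65), (b,64), (b,65)}
  {b, c} × {64, 65} = {(b,64), (b,65), (c,64), (c,65)}
  {a, b, c} × {64, 65} = {(a,64), (a,65), (b,64), (b,65), (c,64), (c,65)}
These 11 distinct sets form the basis B.
Close under arbitrary unions to get τ_{X×Y}; counting gives |τ_{X×Y}| = 18.


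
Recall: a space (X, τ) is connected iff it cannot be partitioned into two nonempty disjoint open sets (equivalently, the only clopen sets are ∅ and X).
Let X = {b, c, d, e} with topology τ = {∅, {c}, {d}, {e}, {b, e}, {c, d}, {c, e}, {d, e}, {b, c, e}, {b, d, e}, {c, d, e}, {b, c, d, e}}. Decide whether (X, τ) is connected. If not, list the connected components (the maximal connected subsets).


(X, τ) is disconnected; components = [{c}, {d}, {b, e}].

Find clopen sets (U ∈ τ with X ∖ U ∈ τ):
  U = ∅, X ∖ U = {b, c, d, e} — both open, so U is clopen.
  U = {c}, X ∖ U = {b, d, e} — both open, so U is clopen.
  U = {d}, X ∖ U = {b, c, e} — both open, so U is clopen.
  U = {b, e}, X ∖ U = {c, d} — both open, so U is clopen.
  U = {c, d}, X ∖ U = {b, e} — both open, so U is clopen.
  U = {b, c, e}, X ∖ U = {d} — both open, so U is clopen.
  U = {b, d, e}, X ∖ U = {c} — both open, so U is clopen.
  U = {b, c, d, e}, X ∖ U = ∅ — both open, so U is clopen.
Nontrivial clopen(s) exist: e.g. {c}. So (X, τ) is disconnected.
Compute connected components by grouping points that agree on all clopens:
  component: {c}
  component: {d}
  component: {b, e}


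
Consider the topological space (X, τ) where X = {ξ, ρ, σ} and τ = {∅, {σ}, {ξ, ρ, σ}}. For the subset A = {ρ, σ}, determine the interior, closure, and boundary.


int(A) = {σ}, cl(A) = {ξ, ρ, σ}, ∂A = {ξ, ρ}.

Closed sets in (X, τ) are complements of opens:
  closed(X, τ) = {∅, {ξ, ρ}, {ξ, ρ, σ}}.
int(A) = ⋃ {U ∈ τ : U ⊆ A}. Opens contained in A: ∅, {σ}.
Taking the union of these: int(A) = {σ}.
cl(A) = ⋂ {C closed : A ⊆ C}. Closed sets containing A: {ξ, ρ, σ}.
Intersecting these: cl(A) = {ξ, ρ, σ}.
∂A = cl(A) ∖ int(A) = {ξ, ρ, σ} ∖ {σ} = {ξ, ρ}.
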